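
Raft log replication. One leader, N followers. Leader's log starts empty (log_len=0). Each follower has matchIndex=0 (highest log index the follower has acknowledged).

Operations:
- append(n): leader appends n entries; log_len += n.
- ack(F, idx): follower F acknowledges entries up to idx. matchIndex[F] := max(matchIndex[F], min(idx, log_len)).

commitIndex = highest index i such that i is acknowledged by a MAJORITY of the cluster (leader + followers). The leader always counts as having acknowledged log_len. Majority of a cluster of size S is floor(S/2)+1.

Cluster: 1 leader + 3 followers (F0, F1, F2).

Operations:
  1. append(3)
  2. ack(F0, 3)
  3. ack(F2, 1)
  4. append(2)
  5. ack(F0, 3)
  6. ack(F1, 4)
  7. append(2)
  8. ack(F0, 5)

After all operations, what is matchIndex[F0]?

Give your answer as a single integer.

Op 1: append 3 -> log_len=3
Op 2: F0 acks idx 3 -> match: F0=3 F1=0 F2=0; commitIndex=0
Op 3: F2 acks idx 1 -> match: F0=3 F1=0 F2=1; commitIndex=1
Op 4: append 2 -> log_len=5
Op 5: F0 acks idx 3 -> match: F0=3 F1=0 F2=1; commitIndex=1
Op 6: F1 acks idx 4 -> match: F0=3 F1=4 F2=1; commitIndex=3
Op 7: append 2 -> log_len=7
Op 8: F0 acks idx 5 -> match: F0=5 F1=4 F2=1; commitIndex=4

Answer: 5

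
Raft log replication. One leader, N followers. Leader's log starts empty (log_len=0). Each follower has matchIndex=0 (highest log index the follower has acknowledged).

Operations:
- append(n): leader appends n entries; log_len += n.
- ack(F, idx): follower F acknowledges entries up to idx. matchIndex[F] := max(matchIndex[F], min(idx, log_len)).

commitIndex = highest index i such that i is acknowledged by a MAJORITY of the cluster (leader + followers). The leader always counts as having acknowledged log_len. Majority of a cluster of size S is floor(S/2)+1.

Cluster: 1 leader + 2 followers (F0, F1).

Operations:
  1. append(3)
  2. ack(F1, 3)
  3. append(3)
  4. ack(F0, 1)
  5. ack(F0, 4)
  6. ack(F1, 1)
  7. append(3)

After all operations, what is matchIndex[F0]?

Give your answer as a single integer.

Answer: 4

Derivation:
Op 1: append 3 -> log_len=3
Op 2: F1 acks idx 3 -> match: F0=0 F1=3; commitIndex=3
Op 3: append 3 -> log_len=6
Op 4: F0 acks idx 1 -> match: F0=1 F1=3; commitIndex=3
Op 5: F0 acks idx 4 -> match: F0=4 F1=3; commitIndex=4
Op 6: F1 acks idx 1 -> match: F0=4 F1=3; commitIndex=4
Op 7: append 3 -> log_len=9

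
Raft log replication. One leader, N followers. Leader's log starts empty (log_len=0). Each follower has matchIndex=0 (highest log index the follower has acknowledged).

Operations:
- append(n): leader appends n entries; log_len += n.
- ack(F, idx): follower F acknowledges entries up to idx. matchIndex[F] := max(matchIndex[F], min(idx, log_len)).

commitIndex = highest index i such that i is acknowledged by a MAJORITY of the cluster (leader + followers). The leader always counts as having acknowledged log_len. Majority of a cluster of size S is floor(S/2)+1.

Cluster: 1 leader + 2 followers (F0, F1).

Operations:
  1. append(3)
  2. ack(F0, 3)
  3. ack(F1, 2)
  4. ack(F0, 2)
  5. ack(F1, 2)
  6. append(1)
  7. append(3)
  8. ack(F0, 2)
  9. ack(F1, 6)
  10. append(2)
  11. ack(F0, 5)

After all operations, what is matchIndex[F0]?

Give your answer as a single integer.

Op 1: append 3 -> log_len=3
Op 2: F0 acks idx 3 -> match: F0=3 F1=0; commitIndex=3
Op 3: F1 acks idx 2 -> match: F0=3 F1=2; commitIndex=3
Op 4: F0 acks idx 2 -> match: F0=3 F1=2; commitIndex=3
Op 5: F1 acks idx 2 -> match: F0=3 F1=2; commitIndex=3
Op 6: append 1 -> log_len=4
Op 7: append 3 -> log_len=7
Op 8: F0 acks idx 2 -> match: F0=3 F1=2; commitIndex=3
Op 9: F1 acks idx 6 -> match: F0=3 F1=6; commitIndex=6
Op 10: append 2 -> log_len=9
Op 11: F0 acks idx 5 -> match: F0=5 F1=6; commitIndex=6

Answer: 5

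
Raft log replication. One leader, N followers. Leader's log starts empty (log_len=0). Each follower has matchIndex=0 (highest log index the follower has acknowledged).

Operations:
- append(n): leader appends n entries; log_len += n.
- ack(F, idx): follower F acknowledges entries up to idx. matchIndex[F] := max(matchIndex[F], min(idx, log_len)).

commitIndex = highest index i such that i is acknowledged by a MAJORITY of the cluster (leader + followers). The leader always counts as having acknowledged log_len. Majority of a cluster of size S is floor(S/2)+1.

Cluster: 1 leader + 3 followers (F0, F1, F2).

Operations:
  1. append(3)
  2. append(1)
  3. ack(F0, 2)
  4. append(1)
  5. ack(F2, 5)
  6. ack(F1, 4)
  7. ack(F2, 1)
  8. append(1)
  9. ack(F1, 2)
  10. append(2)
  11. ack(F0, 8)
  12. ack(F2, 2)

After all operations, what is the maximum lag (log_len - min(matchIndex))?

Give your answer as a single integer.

Op 1: append 3 -> log_len=3
Op 2: append 1 -> log_len=4
Op 3: F0 acks idx 2 -> match: F0=2 F1=0 F2=0; commitIndex=0
Op 4: append 1 -> log_len=5
Op 5: F2 acks idx 5 -> match: F0=2 F1=0 F2=5; commitIndex=2
Op 6: F1 acks idx 4 -> match: F0=2 F1=4 F2=5; commitIndex=4
Op 7: F2 acks idx 1 -> match: F0=2 F1=4 F2=5; commitIndex=4
Op 8: append 1 -> log_len=6
Op 9: F1 acks idx 2 -> match: F0=2 F1=4 F2=5; commitIndex=4
Op 10: append 2 -> log_len=8
Op 11: F0 acks idx 8 -> match: F0=8 F1=4 F2=5; commitIndex=5
Op 12: F2 acks idx 2 -> match: F0=8 F1=4 F2=5; commitIndex=5

Answer: 4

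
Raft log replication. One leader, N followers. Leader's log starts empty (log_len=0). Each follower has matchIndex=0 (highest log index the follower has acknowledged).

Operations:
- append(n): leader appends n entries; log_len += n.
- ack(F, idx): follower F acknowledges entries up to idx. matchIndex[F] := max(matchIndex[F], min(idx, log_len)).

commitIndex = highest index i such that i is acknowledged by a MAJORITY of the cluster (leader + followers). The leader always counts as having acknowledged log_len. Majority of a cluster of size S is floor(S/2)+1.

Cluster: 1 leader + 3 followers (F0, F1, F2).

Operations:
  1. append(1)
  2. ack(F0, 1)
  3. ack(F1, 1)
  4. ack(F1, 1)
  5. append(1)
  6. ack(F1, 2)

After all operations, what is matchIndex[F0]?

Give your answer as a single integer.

Op 1: append 1 -> log_len=1
Op 2: F0 acks idx 1 -> match: F0=1 F1=0 F2=0; commitIndex=0
Op 3: F1 acks idx 1 -> match: F0=1 F1=1 F2=0; commitIndex=1
Op 4: F1 acks idx 1 -> match: F0=1 F1=1 F2=0; commitIndex=1
Op 5: append 1 -> log_len=2
Op 6: F1 acks idx 2 -> match: F0=1 F1=2 F2=0; commitIndex=1

Answer: 1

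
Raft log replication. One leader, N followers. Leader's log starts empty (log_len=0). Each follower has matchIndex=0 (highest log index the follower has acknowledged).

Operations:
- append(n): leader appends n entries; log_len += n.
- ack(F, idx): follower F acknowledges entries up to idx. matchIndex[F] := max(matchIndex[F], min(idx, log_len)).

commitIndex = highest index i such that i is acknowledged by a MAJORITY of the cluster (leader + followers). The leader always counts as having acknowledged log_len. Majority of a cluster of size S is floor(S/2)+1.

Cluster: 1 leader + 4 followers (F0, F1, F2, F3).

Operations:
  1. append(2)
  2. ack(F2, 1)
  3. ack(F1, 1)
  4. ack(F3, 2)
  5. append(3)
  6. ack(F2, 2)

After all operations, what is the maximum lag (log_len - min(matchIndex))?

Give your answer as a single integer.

Answer: 5

Derivation:
Op 1: append 2 -> log_len=2
Op 2: F2 acks idx 1 -> match: F0=0 F1=0 F2=1 F3=0; commitIndex=0
Op 3: F1 acks idx 1 -> match: F0=0 F1=1 F2=1 F3=0; commitIndex=1
Op 4: F3 acks idx 2 -> match: F0=0 F1=1 F2=1 F3=2; commitIndex=1
Op 5: append 3 -> log_len=5
Op 6: F2 acks idx 2 -> match: F0=0 F1=1 F2=2 F3=2; commitIndex=2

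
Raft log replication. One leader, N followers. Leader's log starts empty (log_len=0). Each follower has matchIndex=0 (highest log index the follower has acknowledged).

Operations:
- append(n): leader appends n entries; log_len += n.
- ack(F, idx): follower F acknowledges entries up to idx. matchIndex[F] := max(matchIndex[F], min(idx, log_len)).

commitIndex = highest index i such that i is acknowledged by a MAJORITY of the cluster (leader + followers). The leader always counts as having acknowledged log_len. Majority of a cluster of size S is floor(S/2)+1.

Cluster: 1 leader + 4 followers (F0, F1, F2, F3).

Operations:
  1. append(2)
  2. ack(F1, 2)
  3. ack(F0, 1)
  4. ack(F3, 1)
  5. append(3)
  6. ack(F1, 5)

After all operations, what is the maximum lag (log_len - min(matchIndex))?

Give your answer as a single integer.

Op 1: append 2 -> log_len=2
Op 2: F1 acks idx 2 -> match: F0=0 F1=2 F2=0 F3=0; commitIndex=0
Op 3: F0 acks idx 1 -> match: F0=1 F1=2 F2=0 F3=0; commitIndex=1
Op 4: F3 acks idx 1 -> match: F0=1 F1=2 F2=0 F3=1; commitIndex=1
Op 5: append 3 -> log_len=5
Op 6: F1 acks idx 5 -> match: F0=1 F1=5 F2=0 F3=1; commitIndex=1

Answer: 5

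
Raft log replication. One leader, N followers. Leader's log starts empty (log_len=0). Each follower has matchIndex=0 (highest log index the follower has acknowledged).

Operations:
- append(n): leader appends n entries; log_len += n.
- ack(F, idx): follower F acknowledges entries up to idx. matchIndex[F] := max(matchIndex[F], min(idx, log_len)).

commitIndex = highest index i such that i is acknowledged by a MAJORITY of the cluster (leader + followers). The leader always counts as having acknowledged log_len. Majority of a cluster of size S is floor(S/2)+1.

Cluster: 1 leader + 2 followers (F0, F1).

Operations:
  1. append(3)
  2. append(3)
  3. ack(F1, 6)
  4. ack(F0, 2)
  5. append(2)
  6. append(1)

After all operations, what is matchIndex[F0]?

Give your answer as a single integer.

Op 1: append 3 -> log_len=3
Op 2: append 3 -> log_len=6
Op 3: F1 acks idx 6 -> match: F0=0 F1=6; commitIndex=6
Op 4: F0 acks idx 2 -> match: F0=2 F1=6; commitIndex=6
Op 5: append 2 -> log_len=8
Op 6: append 1 -> log_len=9

Answer: 2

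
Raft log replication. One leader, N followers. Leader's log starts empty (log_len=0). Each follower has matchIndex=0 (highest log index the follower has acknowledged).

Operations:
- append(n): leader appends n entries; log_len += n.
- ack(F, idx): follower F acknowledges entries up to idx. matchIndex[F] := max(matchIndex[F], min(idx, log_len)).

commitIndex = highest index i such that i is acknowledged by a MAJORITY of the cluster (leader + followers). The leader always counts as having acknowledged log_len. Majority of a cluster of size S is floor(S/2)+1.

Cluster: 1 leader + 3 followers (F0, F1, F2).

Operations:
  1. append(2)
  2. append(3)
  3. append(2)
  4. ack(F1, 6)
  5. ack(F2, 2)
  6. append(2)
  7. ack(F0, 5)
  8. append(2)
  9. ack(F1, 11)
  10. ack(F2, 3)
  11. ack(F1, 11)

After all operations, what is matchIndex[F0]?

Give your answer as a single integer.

Op 1: append 2 -> log_len=2
Op 2: append 3 -> log_len=5
Op 3: append 2 -> log_len=7
Op 4: F1 acks idx 6 -> match: F0=0 F1=6 F2=0; commitIndex=0
Op 5: F2 acks idx 2 -> match: F0=0 F1=6 F2=2; commitIndex=2
Op 6: append 2 -> log_len=9
Op 7: F0 acks idx 5 -> match: F0=5 F1=6 F2=2; commitIndex=5
Op 8: append 2 -> log_len=11
Op 9: F1 acks idx 11 -> match: F0=5 F1=11 F2=2; commitIndex=5
Op 10: F2 acks idx 3 -> match: F0=5 F1=11 F2=3; commitIndex=5
Op 11: F1 acks idx 11 -> match: F0=5 F1=11 F2=3; commitIndex=5

Answer: 5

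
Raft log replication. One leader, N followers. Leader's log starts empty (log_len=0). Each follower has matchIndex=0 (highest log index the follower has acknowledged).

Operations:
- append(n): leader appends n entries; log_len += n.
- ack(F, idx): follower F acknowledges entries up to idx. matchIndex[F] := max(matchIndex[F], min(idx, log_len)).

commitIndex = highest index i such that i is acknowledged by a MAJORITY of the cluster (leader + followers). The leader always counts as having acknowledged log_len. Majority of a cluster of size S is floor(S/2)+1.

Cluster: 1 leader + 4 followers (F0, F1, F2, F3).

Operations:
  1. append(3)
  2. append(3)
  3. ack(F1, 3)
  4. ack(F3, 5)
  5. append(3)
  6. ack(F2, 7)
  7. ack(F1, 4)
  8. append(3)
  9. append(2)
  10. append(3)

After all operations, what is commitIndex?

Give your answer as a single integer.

Answer: 5

Derivation:
Op 1: append 3 -> log_len=3
Op 2: append 3 -> log_len=6
Op 3: F1 acks idx 3 -> match: F0=0 F1=3 F2=0 F3=0; commitIndex=0
Op 4: F3 acks idx 5 -> match: F0=0 F1=3 F2=0 F3=5; commitIndex=3
Op 5: append 3 -> log_len=9
Op 6: F2 acks idx 7 -> match: F0=0 F1=3 F2=7 F3=5; commitIndex=5
Op 7: F1 acks idx 4 -> match: F0=0 F1=4 F2=7 F3=5; commitIndex=5
Op 8: append 3 -> log_len=12
Op 9: append 2 -> log_len=14
Op 10: append 3 -> log_len=17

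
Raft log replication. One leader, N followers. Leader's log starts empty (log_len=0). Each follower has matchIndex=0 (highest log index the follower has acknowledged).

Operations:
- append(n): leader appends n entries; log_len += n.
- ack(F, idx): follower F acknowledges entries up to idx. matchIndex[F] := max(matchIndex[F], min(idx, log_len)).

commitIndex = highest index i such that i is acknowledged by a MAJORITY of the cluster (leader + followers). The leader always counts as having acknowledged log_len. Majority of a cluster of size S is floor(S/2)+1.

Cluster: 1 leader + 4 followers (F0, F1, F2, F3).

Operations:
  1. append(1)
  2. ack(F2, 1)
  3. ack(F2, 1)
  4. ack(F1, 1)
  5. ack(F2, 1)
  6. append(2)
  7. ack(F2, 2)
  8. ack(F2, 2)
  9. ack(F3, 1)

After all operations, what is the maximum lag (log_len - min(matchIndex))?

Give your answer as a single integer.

Answer: 3

Derivation:
Op 1: append 1 -> log_len=1
Op 2: F2 acks idx 1 -> match: F0=0 F1=0 F2=1 F3=0; commitIndex=0
Op 3: F2 acks idx 1 -> match: F0=0 F1=0 F2=1 F3=0; commitIndex=0
Op 4: F1 acks idx 1 -> match: F0=0 F1=1 F2=1 F3=0; commitIndex=1
Op 5: F2 acks idx 1 -> match: F0=0 F1=1 F2=1 F3=0; commitIndex=1
Op 6: append 2 -> log_len=3
Op 7: F2 acks idx 2 -> match: F0=0 F1=1 F2=2 F3=0; commitIndex=1
Op 8: F2 acks idx 2 -> match: F0=0 F1=1 F2=2 F3=0; commitIndex=1
Op 9: F3 acks idx 1 -> match: F0=0 F1=1 F2=2 F3=1; commitIndex=1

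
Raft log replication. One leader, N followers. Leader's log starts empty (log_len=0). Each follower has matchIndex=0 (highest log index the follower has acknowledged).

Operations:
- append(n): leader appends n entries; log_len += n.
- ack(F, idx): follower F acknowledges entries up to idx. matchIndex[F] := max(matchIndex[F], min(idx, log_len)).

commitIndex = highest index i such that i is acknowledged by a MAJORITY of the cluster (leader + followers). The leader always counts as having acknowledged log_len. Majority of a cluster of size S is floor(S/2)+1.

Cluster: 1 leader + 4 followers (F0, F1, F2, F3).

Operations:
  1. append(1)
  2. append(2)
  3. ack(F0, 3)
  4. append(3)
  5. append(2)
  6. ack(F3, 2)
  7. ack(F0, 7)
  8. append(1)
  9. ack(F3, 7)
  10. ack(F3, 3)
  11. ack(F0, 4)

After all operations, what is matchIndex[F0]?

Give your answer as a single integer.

Op 1: append 1 -> log_len=1
Op 2: append 2 -> log_len=3
Op 3: F0 acks idx 3 -> match: F0=3 F1=0 F2=0 F3=0; commitIndex=0
Op 4: append 3 -> log_len=6
Op 5: append 2 -> log_len=8
Op 6: F3 acks idx 2 -> match: F0=3 F1=0 F2=0 F3=2; commitIndex=2
Op 7: F0 acks idx 7 -> match: F0=7 F1=0 F2=0 F3=2; commitIndex=2
Op 8: append 1 -> log_len=9
Op 9: F3 acks idx 7 -> match: F0=7 F1=0 F2=0 F3=7; commitIndex=7
Op 10: F3 acks idx 3 -> match: F0=7 F1=0 F2=0 F3=7; commitIndex=7
Op 11: F0 acks idx 4 -> match: F0=7 F1=0 F2=0 F3=7; commitIndex=7

Answer: 7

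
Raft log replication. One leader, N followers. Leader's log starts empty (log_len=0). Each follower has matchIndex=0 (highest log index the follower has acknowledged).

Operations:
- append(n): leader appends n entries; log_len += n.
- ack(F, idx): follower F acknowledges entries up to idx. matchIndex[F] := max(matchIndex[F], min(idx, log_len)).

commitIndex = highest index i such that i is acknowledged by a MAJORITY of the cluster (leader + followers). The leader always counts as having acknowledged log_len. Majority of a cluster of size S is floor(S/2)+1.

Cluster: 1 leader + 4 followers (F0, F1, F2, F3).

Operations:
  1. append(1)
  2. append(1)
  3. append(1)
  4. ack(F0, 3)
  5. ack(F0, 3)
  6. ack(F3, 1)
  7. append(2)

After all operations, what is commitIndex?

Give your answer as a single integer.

Op 1: append 1 -> log_len=1
Op 2: append 1 -> log_len=2
Op 3: append 1 -> log_len=3
Op 4: F0 acks idx 3 -> match: F0=3 F1=0 F2=0 F3=0; commitIndex=0
Op 5: F0 acks idx 3 -> match: F0=3 F1=0 F2=0 F3=0; commitIndex=0
Op 6: F3 acks idx 1 -> match: F0=3 F1=0 F2=0 F3=1; commitIndex=1
Op 7: append 2 -> log_len=5

Answer: 1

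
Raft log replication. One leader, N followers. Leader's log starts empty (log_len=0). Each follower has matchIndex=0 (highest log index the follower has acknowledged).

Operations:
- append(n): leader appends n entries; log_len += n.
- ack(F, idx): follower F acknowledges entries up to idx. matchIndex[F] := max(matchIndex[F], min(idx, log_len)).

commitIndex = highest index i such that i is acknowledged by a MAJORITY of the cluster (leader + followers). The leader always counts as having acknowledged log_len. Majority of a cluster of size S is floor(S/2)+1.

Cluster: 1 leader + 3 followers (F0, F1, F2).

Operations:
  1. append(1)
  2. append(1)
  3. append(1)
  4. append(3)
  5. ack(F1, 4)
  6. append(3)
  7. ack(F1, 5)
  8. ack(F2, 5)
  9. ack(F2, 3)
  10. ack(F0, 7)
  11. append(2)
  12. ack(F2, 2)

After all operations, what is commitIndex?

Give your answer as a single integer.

Answer: 5

Derivation:
Op 1: append 1 -> log_len=1
Op 2: append 1 -> log_len=2
Op 3: append 1 -> log_len=3
Op 4: append 3 -> log_len=6
Op 5: F1 acks idx 4 -> match: F0=0 F1=4 F2=0; commitIndex=0
Op 6: append 3 -> log_len=9
Op 7: F1 acks idx 5 -> match: F0=0 F1=5 F2=0; commitIndex=0
Op 8: F2 acks idx 5 -> match: F0=0 F1=5 F2=5; commitIndex=5
Op 9: F2 acks idx 3 -> match: F0=0 F1=5 F2=5; commitIndex=5
Op 10: F0 acks idx 7 -> match: F0=7 F1=5 F2=5; commitIndex=5
Op 11: append 2 -> log_len=11
Op 12: F2 acks idx 2 -> match: F0=7 F1=5 F2=5; commitIndex=5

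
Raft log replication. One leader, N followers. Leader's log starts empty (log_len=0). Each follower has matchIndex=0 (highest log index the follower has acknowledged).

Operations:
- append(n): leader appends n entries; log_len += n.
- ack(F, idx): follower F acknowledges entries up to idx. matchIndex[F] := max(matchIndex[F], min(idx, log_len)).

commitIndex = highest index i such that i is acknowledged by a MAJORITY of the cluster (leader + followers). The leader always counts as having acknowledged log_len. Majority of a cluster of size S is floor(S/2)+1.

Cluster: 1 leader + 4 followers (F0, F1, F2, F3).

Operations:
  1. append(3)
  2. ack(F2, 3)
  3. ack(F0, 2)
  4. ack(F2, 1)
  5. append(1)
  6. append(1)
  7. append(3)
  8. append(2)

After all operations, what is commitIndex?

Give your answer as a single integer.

Answer: 2

Derivation:
Op 1: append 3 -> log_len=3
Op 2: F2 acks idx 3 -> match: F0=0 F1=0 F2=3 F3=0; commitIndex=0
Op 3: F0 acks idx 2 -> match: F0=2 F1=0 F2=3 F3=0; commitIndex=2
Op 4: F2 acks idx 1 -> match: F0=2 F1=0 F2=3 F3=0; commitIndex=2
Op 5: append 1 -> log_len=4
Op 6: append 1 -> log_len=5
Op 7: append 3 -> log_len=8
Op 8: append 2 -> log_len=10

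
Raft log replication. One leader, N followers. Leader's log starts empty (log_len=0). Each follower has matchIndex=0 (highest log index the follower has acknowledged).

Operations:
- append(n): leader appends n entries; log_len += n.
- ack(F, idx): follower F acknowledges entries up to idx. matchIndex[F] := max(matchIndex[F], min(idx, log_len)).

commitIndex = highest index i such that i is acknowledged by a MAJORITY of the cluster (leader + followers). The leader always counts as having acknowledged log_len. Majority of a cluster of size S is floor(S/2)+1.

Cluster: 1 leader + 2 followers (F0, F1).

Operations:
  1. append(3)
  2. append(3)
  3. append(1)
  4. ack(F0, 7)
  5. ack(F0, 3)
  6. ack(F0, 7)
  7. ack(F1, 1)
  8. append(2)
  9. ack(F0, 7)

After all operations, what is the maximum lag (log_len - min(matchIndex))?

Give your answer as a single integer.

Answer: 8

Derivation:
Op 1: append 3 -> log_len=3
Op 2: append 3 -> log_len=6
Op 3: append 1 -> log_len=7
Op 4: F0 acks idx 7 -> match: F0=7 F1=0; commitIndex=7
Op 5: F0 acks idx 3 -> match: F0=7 F1=0; commitIndex=7
Op 6: F0 acks idx 7 -> match: F0=7 F1=0; commitIndex=7
Op 7: F1 acks idx 1 -> match: F0=7 F1=1; commitIndex=7
Op 8: append 2 -> log_len=9
Op 9: F0 acks idx 7 -> match: F0=7 F1=1; commitIndex=7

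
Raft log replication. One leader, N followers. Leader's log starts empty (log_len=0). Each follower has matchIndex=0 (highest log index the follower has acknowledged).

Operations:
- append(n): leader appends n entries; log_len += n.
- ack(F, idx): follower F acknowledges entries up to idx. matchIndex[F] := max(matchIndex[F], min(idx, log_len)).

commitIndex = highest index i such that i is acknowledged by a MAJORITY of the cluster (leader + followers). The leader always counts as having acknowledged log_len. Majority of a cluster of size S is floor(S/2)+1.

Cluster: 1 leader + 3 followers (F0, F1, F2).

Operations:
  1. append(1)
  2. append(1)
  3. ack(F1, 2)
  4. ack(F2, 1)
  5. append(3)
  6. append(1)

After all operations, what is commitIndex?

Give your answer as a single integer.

Answer: 1

Derivation:
Op 1: append 1 -> log_len=1
Op 2: append 1 -> log_len=2
Op 3: F1 acks idx 2 -> match: F0=0 F1=2 F2=0; commitIndex=0
Op 4: F2 acks idx 1 -> match: F0=0 F1=2 F2=1; commitIndex=1
Op 5: append 3 -> log_len=5
Op 6: append 1 -> log_len=6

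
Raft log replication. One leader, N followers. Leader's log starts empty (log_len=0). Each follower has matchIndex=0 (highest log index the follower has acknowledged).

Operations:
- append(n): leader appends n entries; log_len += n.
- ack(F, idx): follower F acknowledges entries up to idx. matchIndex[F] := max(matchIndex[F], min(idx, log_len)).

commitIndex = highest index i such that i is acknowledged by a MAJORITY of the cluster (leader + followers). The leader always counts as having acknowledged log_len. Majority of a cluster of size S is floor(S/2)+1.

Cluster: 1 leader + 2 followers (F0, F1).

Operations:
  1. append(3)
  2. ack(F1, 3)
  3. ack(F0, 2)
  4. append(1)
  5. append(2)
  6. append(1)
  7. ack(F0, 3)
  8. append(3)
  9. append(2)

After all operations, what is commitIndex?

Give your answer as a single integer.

Answer: 3

Derivation:
Op 1: append 3 -> log_len=3
Op 2: F1 acks idx 3 -> match: F0=0 F1=3; commitIndex=3
Op 3: F0 acks idx 2 -> match: F0=2 F1=3; commitIndex=3
Op 4: append 1 -> log_len=4
Op 5: append 2 -> log_len=6
Op 6: append 1 -> log_len=7
Op 7: F0 acks idx 3 -> match: F0=3 F1=3; commitIndex=3
Op 8: append 3 -> log_len=10
Op 9: append 2 -> log_len=12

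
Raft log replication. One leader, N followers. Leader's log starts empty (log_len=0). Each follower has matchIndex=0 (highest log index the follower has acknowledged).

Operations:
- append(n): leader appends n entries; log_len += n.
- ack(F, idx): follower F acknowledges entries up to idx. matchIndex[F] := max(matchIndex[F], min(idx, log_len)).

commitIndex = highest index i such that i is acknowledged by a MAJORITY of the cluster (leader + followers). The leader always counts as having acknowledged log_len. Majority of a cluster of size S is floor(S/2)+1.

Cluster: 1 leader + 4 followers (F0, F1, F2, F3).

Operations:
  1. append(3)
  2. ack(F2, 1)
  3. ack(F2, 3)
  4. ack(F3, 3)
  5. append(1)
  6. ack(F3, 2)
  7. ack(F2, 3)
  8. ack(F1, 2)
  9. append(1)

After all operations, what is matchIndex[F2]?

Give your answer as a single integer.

Answer: 3

Derivation:
Op 1: append 3 -> log_len=3
Op 2: F2 acks idx 1 -> match: F0=0 F1=0 F2=1 F3=0; commitIndex=0
Op 3: F2 acks idx 3 -> match: F0=0 F1=0 F2=3 F3=0; commitIndex=0
Op 4: F3 acks idx 3 -> match: F0=0 F1=0 F2=3 F3=3; commitIndex=3
Op 5: append 1 -> log_len=4
Op 6: F3 acks idx 2 -> match: F0=0 F1=0 F2=3 F3=3; commitIndex=3
Op 7: F2 acks idx 3 -> match: F0=0 F1=0 F2=3 F3=3; commitIndex=3
Op 8: F1 acks idx 2 -> match: F0=0 F1=2 F2=3 F3=3; commitIndex=3
Op 9: append 1 -> log_len=5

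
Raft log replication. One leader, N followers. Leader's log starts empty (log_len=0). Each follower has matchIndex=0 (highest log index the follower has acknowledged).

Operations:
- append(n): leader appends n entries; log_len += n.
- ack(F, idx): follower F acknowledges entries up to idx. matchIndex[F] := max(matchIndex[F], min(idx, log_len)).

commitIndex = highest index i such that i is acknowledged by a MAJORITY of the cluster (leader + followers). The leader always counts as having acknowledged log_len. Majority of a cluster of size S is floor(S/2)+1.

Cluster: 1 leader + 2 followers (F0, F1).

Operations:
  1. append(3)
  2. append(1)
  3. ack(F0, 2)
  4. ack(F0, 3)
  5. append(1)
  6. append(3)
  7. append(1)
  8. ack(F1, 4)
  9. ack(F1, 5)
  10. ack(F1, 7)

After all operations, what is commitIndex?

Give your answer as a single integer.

Op 1: append 3 -> log_len=3
Op 2: append 1 -> log_len=4
Op 3: F0 acks idx 2 -> match: F0=2 F1=0; commitIndex=2
Op 4: F0 acks idx 3 -> match: F0=3 F1=0; commitIndex=3
Op 5: append 1 -> log_len=5
Op 6: append 3 -> log_len=8
Op 7: append 1 -> log_len=9
Op 8: F1 acks idx 4 -> match: F0=3 F1=4; commitIndex=4
Op 9: F1 acks idx 5 -> match: F0=3 F1=5; commitIndex=5
Op 10: F1 acks idx 7 -> match: F0=3 F1=7; commitIndex=7

Answer: 7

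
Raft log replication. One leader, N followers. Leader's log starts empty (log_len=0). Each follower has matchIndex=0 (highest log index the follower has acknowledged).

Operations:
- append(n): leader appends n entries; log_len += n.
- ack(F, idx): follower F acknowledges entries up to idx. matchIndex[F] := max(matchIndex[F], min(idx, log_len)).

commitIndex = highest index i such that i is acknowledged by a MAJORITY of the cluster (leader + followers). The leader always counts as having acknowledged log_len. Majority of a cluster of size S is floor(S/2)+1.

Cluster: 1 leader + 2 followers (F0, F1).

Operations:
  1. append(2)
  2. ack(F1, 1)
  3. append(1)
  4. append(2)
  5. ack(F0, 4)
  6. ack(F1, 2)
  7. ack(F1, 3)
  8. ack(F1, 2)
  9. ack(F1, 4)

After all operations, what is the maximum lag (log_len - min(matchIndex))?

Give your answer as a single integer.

Answer: 1

Derivation:
Op 1: append 2 -> log_len=2
Op 2: F1 acks idx 1 -> match: F0=0 F1=1; commitIndex=1
Op 3: append 1 -> log_len=3
Op 4: append 2 -> log_len=5
Op 5: F0 acks idx 4 -> match: F0=4 F1=1; commitIndex=4
Op 6: F1 acks idx 2 -> match: F0=4 F1=2; commitIndex=4
Op 7: F1 acks idx 3 -> match: F0=4 F1=3; commitIndex=4
Op 8: F1 acks idx 2 -> match: F0=4 F1=3; commitIndex=4
Op 9: F1 acks idx 4 -> match: F0=4 F1=4; commitIndex=4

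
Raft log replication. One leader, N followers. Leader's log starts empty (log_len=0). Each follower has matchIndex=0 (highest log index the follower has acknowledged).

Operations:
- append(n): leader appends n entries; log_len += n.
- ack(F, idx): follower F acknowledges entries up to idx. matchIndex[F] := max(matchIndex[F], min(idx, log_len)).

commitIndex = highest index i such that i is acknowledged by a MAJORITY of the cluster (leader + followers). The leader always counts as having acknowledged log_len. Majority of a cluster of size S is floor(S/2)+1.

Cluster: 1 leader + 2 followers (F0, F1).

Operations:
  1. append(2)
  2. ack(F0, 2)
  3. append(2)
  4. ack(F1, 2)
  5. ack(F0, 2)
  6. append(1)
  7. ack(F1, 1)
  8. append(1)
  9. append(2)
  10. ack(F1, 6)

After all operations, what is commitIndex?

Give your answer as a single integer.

Op 1: append 2 -> log_len=2
Op 2: F0 acks idx 2 -> match: F0=2 F1=0; commitIndex=2
Op 3: append 2 -> log_len=4
Op 4: F1 acks idx 2 -> match: F0=2 F1=2; commitIndex=2
Op 5: F0 acks idx 2 -> match: F0=2 F1=2; commitIndex=2
Op 6: append 1 -> log_len=5
Op 7: F1 acks idx 1 -> match: F0=2 F1=2; commitIndex=2
Op 8: append 1 -> log_len=6
Op 9: append 2 -> log_len=8
Op 10: F1 acks idx 6 -> match: F0=2 F1=6; commitIndex=6

Answer: 6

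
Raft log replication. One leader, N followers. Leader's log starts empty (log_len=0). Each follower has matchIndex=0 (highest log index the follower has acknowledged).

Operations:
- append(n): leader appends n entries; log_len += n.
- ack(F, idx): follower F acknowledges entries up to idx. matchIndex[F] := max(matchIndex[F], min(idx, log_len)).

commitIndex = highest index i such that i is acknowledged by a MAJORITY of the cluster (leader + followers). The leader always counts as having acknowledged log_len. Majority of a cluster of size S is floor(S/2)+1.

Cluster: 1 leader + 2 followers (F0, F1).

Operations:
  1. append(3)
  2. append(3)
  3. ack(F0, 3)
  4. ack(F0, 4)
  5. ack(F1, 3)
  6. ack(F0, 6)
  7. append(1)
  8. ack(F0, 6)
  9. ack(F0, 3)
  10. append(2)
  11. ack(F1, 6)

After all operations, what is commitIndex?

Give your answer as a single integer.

Answer: 6

Derivation:
Op 1: append 3 -> log_len=3
Op 2: append 3 -> log_len=6
Op 3: F0 acks idx 3 -> match: F0=3 F1=0; commitIndex=3
Op 4: F0 acks idx 4 -> match: F0=4 F1=0; commitIndex=4
Op 5: F1 acks idx 3 -> match: F0=4 F1=3; commitIndex=4
Op 6: F0 acks idx 6 -> match: F0=6 F1=3; commitIndex=6
Op 7: append 1 -> log_len=7
Op 8: F0 acks idx 6 -> match: F0=6 F1=3; commitIndex=6
Op 9: F0 acks idx 3 -> match: F0=6 F1=3; commitIndex=6
Op 10: append 2 -> log_len=9
Op 11: F1 acks idx 6 -> match: F0=6 F1=6; commitIndex=6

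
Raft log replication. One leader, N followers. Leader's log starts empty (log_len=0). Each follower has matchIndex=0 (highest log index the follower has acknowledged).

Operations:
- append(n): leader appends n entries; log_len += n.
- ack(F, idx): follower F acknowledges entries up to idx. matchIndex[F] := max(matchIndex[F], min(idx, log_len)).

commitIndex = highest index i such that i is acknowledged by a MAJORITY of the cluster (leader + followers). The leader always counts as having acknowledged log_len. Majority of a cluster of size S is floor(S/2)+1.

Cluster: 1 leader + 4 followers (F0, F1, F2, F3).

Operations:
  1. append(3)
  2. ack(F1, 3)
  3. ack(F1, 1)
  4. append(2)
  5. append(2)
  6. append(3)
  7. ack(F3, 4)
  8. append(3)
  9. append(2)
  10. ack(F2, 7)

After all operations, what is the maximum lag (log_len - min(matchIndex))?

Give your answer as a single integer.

Answer: 15

Derivation:
Op 1: append 3 -> log_len=3
Op 2: F1 acks idx 3 -> match: F0=0 F1=3 F2=0 F3=0; commitIndex=0
Op 3: F1 acks idx 1 -> match: F0=0 F1=3 F2=0 F3=0; commitIndex=0
Op 4: append 2 -> log_len=5
Op 5: append 2 -> log_len=7
Op 6: append 3 -> log_len=10
Op 7: F3 acks idx 4 -> match: F0=0 F1=3 F2=0 F3=4; commitIndex=3
Op 8: append 3 -> log_len=13
Op 9: append 2 -> log_len=15
Op 10: F2 acks idx 7 -> match: F0=0 F1=3 F2=7 F3=4; commitIndex=4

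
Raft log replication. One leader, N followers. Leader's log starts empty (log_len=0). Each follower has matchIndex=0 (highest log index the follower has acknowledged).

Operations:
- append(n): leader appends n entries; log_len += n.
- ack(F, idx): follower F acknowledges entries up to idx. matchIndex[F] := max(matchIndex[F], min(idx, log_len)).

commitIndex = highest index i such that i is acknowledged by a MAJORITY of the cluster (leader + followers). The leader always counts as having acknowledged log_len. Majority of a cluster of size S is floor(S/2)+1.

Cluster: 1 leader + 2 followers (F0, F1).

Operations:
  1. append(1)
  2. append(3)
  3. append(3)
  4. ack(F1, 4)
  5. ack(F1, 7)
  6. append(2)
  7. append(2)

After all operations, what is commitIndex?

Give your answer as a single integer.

Answer: 7

Derivation:
Op 1: append 1 -> log_len=1
Op 2: append 3 -> log_len=4
Op 3: append 3 -> log_len=7
Op 4: F1 acks idx 4 -> match: F0=0 F1=4; commitIndex=4
Op 5: F1 acks idx 7 -> match: F0=0 F1=7; commitIndex=7
Op 6: append 2 -> log_len=9
Op 7: append 2 -> log_len=11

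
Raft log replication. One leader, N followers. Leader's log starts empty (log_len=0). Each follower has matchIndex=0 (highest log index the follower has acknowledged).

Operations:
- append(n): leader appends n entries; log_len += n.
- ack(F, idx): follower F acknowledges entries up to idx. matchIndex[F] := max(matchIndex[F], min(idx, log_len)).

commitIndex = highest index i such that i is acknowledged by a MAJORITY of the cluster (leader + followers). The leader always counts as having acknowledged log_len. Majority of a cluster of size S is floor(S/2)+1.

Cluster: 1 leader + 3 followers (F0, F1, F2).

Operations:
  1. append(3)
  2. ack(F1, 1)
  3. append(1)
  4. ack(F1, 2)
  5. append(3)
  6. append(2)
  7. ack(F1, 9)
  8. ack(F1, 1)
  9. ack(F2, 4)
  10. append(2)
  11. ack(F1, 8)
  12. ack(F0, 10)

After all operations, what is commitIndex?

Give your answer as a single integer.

Op 1: append 3 -> log_len=3
Op 2: F1 acks idx 1 -> match: F0=0 F1=1 F2=0; commitIndex=0
Op 3: append 1 -> log_len=4
Op 4: F1 acks idx 2 -> match: F0=0 F1=2 F2=0; commitIndex=0
Op 5: append 3 -> log_len=7
Op 6: append 2 -> log_len=9
Op 7: F1 acks idx 9 -> match: F0=0 F1=9 F2=0; commitIndex=0
Op 8: F1 acks idx 1 -> match: F0=0 F1=9 F2=0; commitIndex=0
Op 9: F2 acks idx 4 -> match: F0=0 F1=9 F2=4; commitIndex=4
Op 10: append 2 -> log_len=11
Op 11: F1 acks idx 8 -> match: F0=0 F1=9 F2=4; commitIndex=4
Op 12: F0 acks idx 10 -> match: F0=10 F1=9 F2=4; commitIndex=9

Answer: 9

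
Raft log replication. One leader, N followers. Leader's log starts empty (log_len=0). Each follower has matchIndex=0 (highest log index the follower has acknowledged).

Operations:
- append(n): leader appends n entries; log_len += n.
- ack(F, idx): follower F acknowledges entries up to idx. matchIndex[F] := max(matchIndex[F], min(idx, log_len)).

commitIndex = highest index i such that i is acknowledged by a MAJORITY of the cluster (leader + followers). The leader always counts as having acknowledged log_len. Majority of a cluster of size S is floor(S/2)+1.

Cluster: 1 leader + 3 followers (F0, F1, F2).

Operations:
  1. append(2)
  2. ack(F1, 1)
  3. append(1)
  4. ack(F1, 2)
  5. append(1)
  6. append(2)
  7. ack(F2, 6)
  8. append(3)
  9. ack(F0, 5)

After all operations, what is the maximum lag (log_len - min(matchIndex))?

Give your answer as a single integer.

Answer: 7

Derivation:
Op 1: append 2 -> log_len=2
Op 2: F1 acks idx 1 -> match: F0=0 F1=1 F2=0; commitIndex=0
Op 3: append 1 -> log_len=3
Op 4: F1 acks idx 2 -> match: F0=0 F1=2 F2=0; commitIndex=0
Op 5: append 1 -> log_len=4
Op 6: append 2 -> log_len=6
Op 7: F2 acks idx 6 -> match: F0=0 F1=2 F2=6; commitIndex=2
Op 8: append 3 -> log_len=9
Op 9: F0 acks idx 5 -> match: F0=5 F1=2 F2=6; commitIndex=5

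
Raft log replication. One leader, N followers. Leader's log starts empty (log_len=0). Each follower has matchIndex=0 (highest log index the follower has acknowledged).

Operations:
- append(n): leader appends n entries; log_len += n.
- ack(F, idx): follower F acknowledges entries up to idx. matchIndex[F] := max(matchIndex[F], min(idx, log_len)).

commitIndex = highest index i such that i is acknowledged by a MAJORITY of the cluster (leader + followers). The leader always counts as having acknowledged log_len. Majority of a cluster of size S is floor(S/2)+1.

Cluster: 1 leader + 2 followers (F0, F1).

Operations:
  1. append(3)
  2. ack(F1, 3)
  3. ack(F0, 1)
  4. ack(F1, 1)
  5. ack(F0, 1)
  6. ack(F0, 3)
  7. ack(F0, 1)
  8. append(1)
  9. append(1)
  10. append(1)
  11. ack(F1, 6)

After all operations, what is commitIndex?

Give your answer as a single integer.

Op 1: append 3 -> log_len=3
Op 2: F1 acks idx 3 -> match: F0=0 F1=3; commitIndex=3
Op 3: F0 acks idx 1 -> match: F0=1 F1=3; commitIndex=3
Op 4: F1 acks idx 1 -> match: F0=1 F1=3; commitIndex=3
Op 5: F0 acks idx 1 -> match: F0=1 F1=3; commitIndex=3
Op 6: F0 acks idx 3 -> match: F0=3 F1=3; commitIndex=3
Op 7: F0 acks idx 1 -> match: F0=3 F1=3; commitIndex=3
Op 8: append 1 -> log_len=4
Op 9: append 1 -> log_len=5
Op 10: append 1 -> log_len=6
Op 11: F1 acks idx 6 -> match: F0=3 F1=6; commitIndex=6

Answer: 6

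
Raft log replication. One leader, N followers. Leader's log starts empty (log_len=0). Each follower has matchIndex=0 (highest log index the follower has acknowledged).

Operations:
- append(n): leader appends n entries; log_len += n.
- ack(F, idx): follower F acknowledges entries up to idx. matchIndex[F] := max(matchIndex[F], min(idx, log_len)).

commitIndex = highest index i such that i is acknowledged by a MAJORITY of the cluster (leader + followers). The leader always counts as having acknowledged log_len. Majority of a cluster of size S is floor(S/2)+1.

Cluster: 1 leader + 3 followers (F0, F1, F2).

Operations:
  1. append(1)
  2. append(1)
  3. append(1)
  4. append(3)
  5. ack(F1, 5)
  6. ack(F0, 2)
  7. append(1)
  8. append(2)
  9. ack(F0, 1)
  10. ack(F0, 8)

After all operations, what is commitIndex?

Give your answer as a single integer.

Op 1: append 1 -> log_len=1
Op 2: append 1 -> log_len=2
Op 3: append 1 -> log_len=3
Op 4: append 3 -> log_len=6
Op 5: F1 acks idx 5 -> match: F0=0 F1=5 F2=0; commitIndex=0
Op 6: F0 acks idx 2 -> match: F0=2 F1=5 F2=0; commitIndex=2
Op 7: append 1 -> log_len=7
Op 8: append 2 -> log_len=9
Op 9: F0 acks idx 1 -> match: F0=2 F1=5 F2=0; commitIndex=2
Op 10: F0 acks idx 8 -> match: F0=8 F1=5 F2=0; commitIndex=5

Answer: 5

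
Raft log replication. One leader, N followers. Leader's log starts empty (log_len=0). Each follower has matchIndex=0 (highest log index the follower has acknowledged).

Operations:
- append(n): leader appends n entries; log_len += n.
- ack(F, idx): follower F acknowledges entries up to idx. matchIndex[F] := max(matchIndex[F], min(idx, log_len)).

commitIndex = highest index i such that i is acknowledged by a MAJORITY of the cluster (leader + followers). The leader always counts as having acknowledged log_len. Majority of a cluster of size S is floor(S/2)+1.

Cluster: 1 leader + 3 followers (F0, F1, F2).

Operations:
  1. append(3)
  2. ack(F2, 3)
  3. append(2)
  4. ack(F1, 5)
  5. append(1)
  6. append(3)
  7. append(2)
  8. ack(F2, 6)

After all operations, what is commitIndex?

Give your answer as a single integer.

Op 1: append 3 -> log_len=3
Op 2: F2 acks idx 3 -> match: F0=0 F1=0 F2=3; commitIndex=0
Op 3: append 2 -> log_len=5
Op 4: F1 acks idx 5 -> match: F0=0 F1=5 F2=3; commitIndex=3
Op 5: append 1 -> log_len=6
Op 6: append 3 -> log_len=9
Op 7: append 2 -> log_len=11
Op 8: F2 acks idx 6 -> match: F0=0 F1=5 F2=6; commitIndex=5

Answer: 5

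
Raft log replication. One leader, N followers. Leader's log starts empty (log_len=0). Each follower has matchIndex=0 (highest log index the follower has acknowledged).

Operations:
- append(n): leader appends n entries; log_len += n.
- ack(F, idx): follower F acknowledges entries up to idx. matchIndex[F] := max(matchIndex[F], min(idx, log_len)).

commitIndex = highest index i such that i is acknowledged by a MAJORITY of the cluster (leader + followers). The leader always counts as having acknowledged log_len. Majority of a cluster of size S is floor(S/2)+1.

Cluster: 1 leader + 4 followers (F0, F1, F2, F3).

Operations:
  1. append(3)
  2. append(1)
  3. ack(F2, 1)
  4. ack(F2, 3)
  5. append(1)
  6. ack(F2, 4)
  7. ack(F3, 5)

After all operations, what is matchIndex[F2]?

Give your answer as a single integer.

Op 1: append 3 -> log_len=3
Op 2: append 1 -> log_len=4
Op 3: F2 acks idx 1 -> match: F0=0 F1=0 F2=1 F3=0; commitIndex=0
Op 4: F2 acks idx 3 -> match: F0=0 F1=0 F2=3 F3=0; commitIndex=0
Op 5: append 1 -> log_len=5
Op 6: F2 acks idx 4 -> match: F0=0 F1=0 F2=4 F3=0; commitIndex=0
Op 7: F3 acks idx 5 -> match: F0=0 F1=0 F2=4 F3=5; commitIndex=4

Answer: 4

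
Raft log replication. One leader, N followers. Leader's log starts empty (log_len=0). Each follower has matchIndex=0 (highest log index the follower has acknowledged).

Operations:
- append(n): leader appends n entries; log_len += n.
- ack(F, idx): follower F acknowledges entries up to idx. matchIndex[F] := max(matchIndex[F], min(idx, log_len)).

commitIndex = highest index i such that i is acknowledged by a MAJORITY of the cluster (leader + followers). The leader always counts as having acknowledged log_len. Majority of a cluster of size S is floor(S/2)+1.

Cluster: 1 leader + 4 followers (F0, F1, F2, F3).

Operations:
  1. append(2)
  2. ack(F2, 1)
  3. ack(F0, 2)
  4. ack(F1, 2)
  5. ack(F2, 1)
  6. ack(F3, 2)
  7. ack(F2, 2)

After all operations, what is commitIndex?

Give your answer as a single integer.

Answer: 2

Derivation:
Op 1: append 2 -> log_len=2
Op 2: F2 acks idx 1 -> match: F0=0 F1=0 F2=1 F3=0; commitIndex=0
Op 3: F0 acks idx 2 -> match: F0=2 F1=0 F2=1 F3=0; commitIndex=1
Op 4: F1 acks idx 2 -> match: F0=2 F1=2 F2=1 F3=0; commitIndex=2
Op 5: F2 acks idx 1 -> match: F0=2 F1=2 F2=1 F3=0; commitIndex=2
Op 6: F3 acks idx 2 -> match: F0=2 F1=2 F2=1 F3=2; commitIndex=2
Op 7: F2 acks idx 2 -> match: F0=2 F1=2 F2=2 F3=2; commitIndex=2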